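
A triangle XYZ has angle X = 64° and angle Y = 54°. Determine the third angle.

By the triangle angle sum property, the three interior angles of any triangle add up to 180°.
We know angle X = 64° and angle Y = 54°, so their sum is 118°.
Therefore angle Z = 180° - 118° = 62°.

62 degrees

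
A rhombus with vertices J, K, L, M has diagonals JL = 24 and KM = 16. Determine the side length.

Half-diagonals are 12 and 8. side = sqrt(12^2 + 8^2) = sqrt(208) = 4*sqrt(13)

4*sqrt(13)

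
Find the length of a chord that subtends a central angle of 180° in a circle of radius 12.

Chord length = 2r sin(θ/2)
= 2 × 12 × sin(180°/2)
= 2 × 12 × sin(90°)
= 24

24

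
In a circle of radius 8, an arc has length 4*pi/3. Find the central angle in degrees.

The full circumference is 2πr = 16*pi.
The arc is 4*pi/3 / 16*pi = 1/12 of the full circle.
So the central angle = 1/12 × 360° = 30°.

30°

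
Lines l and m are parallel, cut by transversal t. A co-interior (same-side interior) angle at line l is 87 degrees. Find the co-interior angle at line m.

Co-interior angles (same-side interior) formed by parallel lines and a transversal are supplementary (sum to 180 degrees).
The given angle is 87 degrees.
The co-interior angle = 180 - 87 = 93 degrees.

93 degrees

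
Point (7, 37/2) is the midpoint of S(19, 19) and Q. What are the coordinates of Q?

Using the midpoint formula: M = ((x1 + x2)/2, (y1 + y2)/2)
We know M = (7, 37/2) and S = (19, 19)
For x: 7 = (19 + x2)/2, so x2 = 2*7 - 19 = -5
For y: 37/2 = (19 + y2)/2, so y2 = 2*37/2 - 19 = 18
Q = (-5, 18)

(-5, 18)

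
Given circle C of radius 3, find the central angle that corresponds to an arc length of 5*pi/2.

θ = 360 × 5*pi/2 / (2π × 3) = 150° (rearranging arc length formula).

150°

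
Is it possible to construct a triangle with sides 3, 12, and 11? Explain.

Yes.
The triangle inequality requires that the sum of any two sides exceeds the third.
Here 3 + 11 = 14 > 12, so the condition is met.

Yes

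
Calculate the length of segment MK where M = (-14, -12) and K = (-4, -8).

d = sqrt((10)^2 + (4)^2) = sqrt(116) = 2*sqrt(29)

2*sqrt(29)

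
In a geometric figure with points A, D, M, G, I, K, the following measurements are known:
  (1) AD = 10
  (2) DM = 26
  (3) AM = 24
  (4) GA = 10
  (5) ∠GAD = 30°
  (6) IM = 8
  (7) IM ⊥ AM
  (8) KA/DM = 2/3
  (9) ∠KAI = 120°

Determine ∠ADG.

Step 1: By the law of cosines on triangle DAG: DG² = 10² + 10² − 2·10·10·cos(30°) = 26.79, so DG ≈ 5.18.
Step 2: By the inverse law of cosines on triangle ADG: cos(∠ADG) = (10² + 5.18² − 10²) / (2·10·5.18) = 26.79/103.53 = 0.2588, so ∠ADG = 75°.

Therefore, the measure of angle ∠ADG = 75°.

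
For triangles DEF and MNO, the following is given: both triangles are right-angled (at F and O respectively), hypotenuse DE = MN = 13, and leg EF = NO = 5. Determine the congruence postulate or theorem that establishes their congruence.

The given information matches HL: The hypotenuse and one leg of two right triangles are equal (Hypotenuse-Leg).

HL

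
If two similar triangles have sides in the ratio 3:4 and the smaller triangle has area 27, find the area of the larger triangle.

Area ratio = (3/4)^2 = 9/16. Area of the larger triangle = 27 * 16/9 = 48.

48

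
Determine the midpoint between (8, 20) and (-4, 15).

M = ((x₁ + x₂)/2, (y₁ + y₂)/2)
= ((8 + -4)/2, (20 + 15)/2)
= (4/2, 35/2) = (2, 35/2)

(2, 35/2)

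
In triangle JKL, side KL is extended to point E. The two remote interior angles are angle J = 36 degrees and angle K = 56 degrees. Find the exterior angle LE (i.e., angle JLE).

By the exterior angle theorem, an exterior angle of a triangle equals the sum of the two remote interior angles.
Exterior angle = angle J + angle K
Exterior angle = 36 + 56 = 92 degrees

92 degrees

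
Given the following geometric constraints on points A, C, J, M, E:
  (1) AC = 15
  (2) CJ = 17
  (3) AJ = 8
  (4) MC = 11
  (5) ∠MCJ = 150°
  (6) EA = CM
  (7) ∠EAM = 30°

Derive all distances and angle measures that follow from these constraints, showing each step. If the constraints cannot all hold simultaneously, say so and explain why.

The constraints are consistent.

From the given relations:
  EA = CM = 11

Step 1: From JC = 17, CM = 11, and ∠JCM = 150°, by the law of cosines:
  JM² = JC² + CM² - 2·JC·CM·cos(150°) = 289 + 121 + 323.9 = 733.9
  JM ≈ 27.09

Step 2: From AC = 15, AJ = 8, CJ = 17, by the inverse law of cosines:
  cos(∠CAJ) = (AC² + AJ² - CJ²) / (2·AC·AJ)
  ∠CAJ = 90°

Step 3: From CA = 15, CJ = 17, AJ = 8, by the inverse law of cosines:
  cos(∠ACJ) = (CA² + CJ² - AJ²) / (2·CA·CJ)
  ∠ACJ = 28.07°

Step 4: From JA = 8, JC = 17, AC = 15, by the inverse law of cosines:
  cos(∠AJC) = (JA² + JC² - AC²) / (2·JA·JC)
  ∠AJC = 61.93°

Step 5: From JC = 17, JM = 27.09, CM = 11, by the inverse law of cosines:
  cos(∠CJM) = (JC² + JM² - CM²) / (2·JC·JM)
  ∠CJM = 11.71°

Step 6: From MC = 11, MJ = 27.09, CJ = 17, by the inverse law of cosines:
  cos(∠CMJ) = (MC² + MJ² - CJ²) / (2·MC·MJ)
  ∠CMJ = 18.29°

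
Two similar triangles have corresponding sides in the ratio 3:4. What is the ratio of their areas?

Area ratio = (side ratio)^2 = (3/4)^2 = 9:16.

9:16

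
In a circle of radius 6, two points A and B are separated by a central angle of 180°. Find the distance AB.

Chord = 2(6) sin(90°) = 12

12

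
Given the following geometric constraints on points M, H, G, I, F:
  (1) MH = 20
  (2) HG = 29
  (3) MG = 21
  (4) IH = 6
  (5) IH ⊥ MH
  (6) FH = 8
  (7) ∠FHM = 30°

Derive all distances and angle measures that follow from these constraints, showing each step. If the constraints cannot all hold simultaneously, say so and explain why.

The constraints are consistent.

Step 1: From MH = 20, HI = 6, and ∠MHI = 90°, by the law of cosines:
  MI² = MH² + HI² - 2·MH·HI·cos(90°) = 400 + 36 - 0 = 436
  MI = 2·√109

Step 2: From MH = 20, HF = 8, and ∠MHF = 30°, by the law of cosines:
  MF² = MH² + HF² - 2·MH·HF·cos(30°) = 400 + 64 - 277.1 = 186.9
  MF ≈ 13.67

Step 3: From MG = 21, MH = 20, GH = 29, by the inverse law of cosines:
  cos(∠GMH) = (MG² + MH² - GH²) / (2·MG·MH)
  ∠GMH = 90°

Step 4: From HG = 29, HM = 20, GM = 21, by the inverse law of cosines:
  cos(∠GHM) = (HG² + HM² - GM²) / (2·HG·HM)
  ∠GHM = 46.4°

Step 5: From GH = 29, GM = 21, HM = 20, by the inverse law of cosines:
  cos(∠HGM) = (GH² + GM² - HM²) / (2·GH·GM)
  ∠HGM = 43.6°

Step 6: From MF = 13.67, MH = 20, FH = 8, by the inverse law of cosines:
  cos(∠FMH) = (MF² + MH² - FH²) / (2·MF·MH)
  ∠FMH = 17.01°

Step 7: From MH = 20, MI = 2·√109, HI = 6, by the inverse law of cosines:
  cos(∠HMI) = (MH² + MI² - HI²) / (2·MH·MI)
  ∠HMI = 16.7°

Step 8: From IH = 6, IM = 2·√109, HM = 20, by the inverse law of cosines:
  cos(∠HIM) = (IH² + IM² - HM²) / (2·IH·IM)
  ∠HIM = 73.3°

Step 9: From FH = 8, FM = 13.67, HM = 20, by the inverse law of cosines:
  cos(∠HFM) = (FH² + FM² - HM²) / (2·FH·FM)
  ∠HFM = 132.99°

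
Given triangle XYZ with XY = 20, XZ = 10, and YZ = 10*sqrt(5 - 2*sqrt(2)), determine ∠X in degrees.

When all three sides of a triangle are known, the law of cosines can be rearranged to find any angle.
cos(C) = (a² + b² - c²) / (2ab) gives cos(X) = sqrt(2)/2.
Taking the inverse cosine: X = 45°.

45°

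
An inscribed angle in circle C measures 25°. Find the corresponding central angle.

The inscribed angle theorem states that a central angle is always twice any inscribed angle that subtends the same arc.
Since the inscribed angle is 25°, the central angle = 2 × 25° = 50°.

50°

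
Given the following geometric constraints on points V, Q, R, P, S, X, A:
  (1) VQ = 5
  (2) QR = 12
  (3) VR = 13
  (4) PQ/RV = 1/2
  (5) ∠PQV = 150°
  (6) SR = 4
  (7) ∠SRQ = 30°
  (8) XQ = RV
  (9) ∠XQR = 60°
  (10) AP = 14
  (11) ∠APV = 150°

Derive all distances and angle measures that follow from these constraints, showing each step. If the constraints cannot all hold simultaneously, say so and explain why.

The constraints are consistent.

From the given relations:
  PQ = 1/2·RV = 1/2·13 ≈ 6.5
  XQ = RV = 13

Step 1: From VQ = 5, QP = 6.5, and ∠VQP = 150°, by the law of cosines:
  VP² = VQ² + QP² - 2·VQ·QP·cos(150°) = 25 + 42.25 + 56.29 = 123.5
  VP ≈ 11.11

Step 2: From QR = 12, RS = 4, and ∠QRS = 30°, by the law of cosines:
  QS² = QR² + RS² - 2·QR·RS·cos(30°) = 144 + 16 - 83.14 = 76.86
  QS ≈ 8.77

Step 3: From RQ = 12, QX = 13, and ∠RQX = 60°, by the law of cosines:
  RX² = RQ² + QX² - 2·RQ·QX·cos(60°) = 144 + 169 - 156 = 157
  RX = √157

Step 4: From VQ = 5, VR = 13, QR = 12, by the inverse law of cosines:
  cos(∠QVR) = (VQ² + VR² - QR²) / (2·VQ·VR)
  ∠QVR = 67.38°

Step 5: From QR = 12, QV = 5, RV = 13, by the inverse law of cosines:
  cos(∠RQV) = (QR² + QV² - RV²) / (2·QR·QV)
  ∠RQV = 90°

Step 6: From RQ = 12, RV = 13, QV = 5, by the inverse law of cosines:
  cos(∠QRV) = (RQ² + RV² - QV²) / (2·RQ·RV)
  ∠QRV = 22.62°

Step 7: From VP = 11.11, PA = 14, and ∠VPA = 150°, by the law of cosines:
  VA² = VP² + PA² - 2·VP·PA·cos(150°) = 123.5 + 196 + 269.5 = 589.1
  VA ≈ 24.27

Step 8: From VP = 11.11, VQ = 5, PQ = 6.5, by the inverse law of cosines:
  cos(∠PVQ) = (VP² + VQ² - PQ²) / (2·VP·VQ)
  ∠PVQ = 17°

Step 9: From QR = 12, QS = 8.77, RS = 4, by the inverse law of cosines:
  cos(∠RQS) = (QR² + QS² - RS²) / (2·QR·QS)
  ∠RQS = 13.19°

Step 10: From RQ = 12, RX = √157, QX = 13, by the inverse law of cosines:
  cos(∠QRX) = (RQ² + RX² - QX²) / (2·RQ·RX)
  ∠QRX = 63.96°

Step 11: From PQ = 6.5, PV = 11.11, QV = 5, by the inverse law of cosines:
  cos(∠QPV) = (PQ² + PV² - QV²) / (2·PQ·PV)
  ∠QPV = 13°

Step 12: From SQ = 8.77, SR = 4, QR = 12, by the inverse law of cosines:
  cos(∠QSR) = (SQ² + SR² - QR²) / (2·SQ·SR)
  ∠QSR = 136.81°

Step 13: From XQ = 13, XR = √157, QR = 12, by the inverse law of cosines:
  cos(∠QXR) = (XQ² + XR² - QR²) / (2·XQ·XR)
  ∠QXR = 56.04°

Step 14: From VA = 24.27, VP = 11.11, AP = 14, by the inverse law of cosines:
  cos(∠AVP) = (VA² + VP² - AP²) / (2·VA·VP)
  ∠AVP = 16.76°

Step 15: From AP = 14, AV = 24.27, PV = 11.11, by the inverse law of cosines:
  cos(∠PAV) = (AP² + AV² - PV²) / (2·AP·AV)
  ∠PAV = 13.24°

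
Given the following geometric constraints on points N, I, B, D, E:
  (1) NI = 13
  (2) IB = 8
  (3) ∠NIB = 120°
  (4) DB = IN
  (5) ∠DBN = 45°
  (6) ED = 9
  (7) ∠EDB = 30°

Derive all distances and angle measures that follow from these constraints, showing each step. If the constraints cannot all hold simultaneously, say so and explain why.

The constraints are consistent.

From the given relations:
  DB = IN = 13

Step 1: From NI = 13, IB = 8, and ∠NIB = 120°, by the law of cosines:
  NB² = NI² + IB² - 2·NI·IB·cos(120°) = 169 + 64 + 104 = 337
  NB ≈ 18.36

Step 2: From BD = 13, DE = 9, and ∠BDE = 30°, by the law of cosines:
  BE² = BD² + DE² - 2·BD·DE·cos(30°) = 169 + 81 - 202.6 = 47.35
  BE ≈ 6.88

Step 3: From NB = 18.36, BD = 13, and ∠NBD = 45°, by the law of cosines:
  ND² = NB² + BD² - 2·NB·BD·cos(45°) = 337 + 169 - 337.5 = 168.5
  ND ≈ 12.98

Step 4: From NB = 18.36, NI = 13, BI = 8, by the inverse law of cosines:
  cos(∠BNI) = (NB² + NI² - BI²) / (2·NB·NI)
  ∠BNI = 22.17°

Step 5: From BD = 13, BE = 6.88, DE = 9, by the inverse law of cosines:
  cos(∠DBE) = (BD² + BE² - DE²) / (2·BD·BE)
  ∠DBE = 40.84°

Step 6: From BI = 8, BN = 18.36, IN = 13, by the inverse law of cosines:
  cos(∠IBN) = (BI² + BN² - IN²) / (2·BI·BN)
  ∠IBN = 37.83°

Step 7: From EB = 6.88, ED = 9, BD = 13, by the inverse law of cosines:
  cos(∠BED) = (EB² + ED² - BD²) / (2·EB·ED)
  ∠BED = 109.16°

Step 8: From NB = 18.36, ND = 12.98, BD = 13, by the inverse law of cosines:
  cos(∠BND) = (NB² + ND² - BD²) / (2·NB·ND)
  ∠BND = 45.08°

Step 9: From DB = 13, DN = 12.98, BN = 18.36, by the inverse law of cosines:
  cos(∠BDN) = (DB² + DN² - BN²) / (2·DB·DN)
  ∠BDN = 89.92°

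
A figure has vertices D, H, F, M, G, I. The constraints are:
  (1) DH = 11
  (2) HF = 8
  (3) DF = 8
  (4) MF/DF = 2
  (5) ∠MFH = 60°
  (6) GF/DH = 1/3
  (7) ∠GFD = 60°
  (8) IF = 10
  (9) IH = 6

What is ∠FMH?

From the given relations: MF = 2·DF = 2·8 = 16.
Step 1: By the law of cosines on triangle MFH: MH² = 16² + 8² − 2·16·8·cos(60°) = 192, so MH = 8·√3.
Step 2: By the inverse law of cosines on triangle FMH: cos(∠FMH) = (16² + (8·√3)² − 8²) / (2·16·8·√3) = 384/443.41 = 0.866, so ∠FMH = 30°.

Therefore, the measure of angle ∠FMH = 30°.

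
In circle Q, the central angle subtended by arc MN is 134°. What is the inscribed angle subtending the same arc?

Inscribed angle = 134° / 2 = 67° (inscribed angle theorem).

67°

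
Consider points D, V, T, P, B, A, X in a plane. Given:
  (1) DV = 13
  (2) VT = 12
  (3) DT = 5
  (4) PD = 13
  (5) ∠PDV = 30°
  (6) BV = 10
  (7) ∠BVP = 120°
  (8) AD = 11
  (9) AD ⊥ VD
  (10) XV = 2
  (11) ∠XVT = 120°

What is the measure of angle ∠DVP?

Step 1: By the law of cosines on triangle VDP: VP² = 13² + 13² − 2·13·13·cos(30°) = 45.28, so VP ≈ 6.73.
Step 2: By the inverse law of cosines on triangle DVP: cos(∠DVP) = (13² + 6.73² − 13²) / (2·13·6.73) = 45.28/174.96 = 0.2588, so ∠DVP = 75°.

Therefore, the measure of angle ∠DVP = 75°.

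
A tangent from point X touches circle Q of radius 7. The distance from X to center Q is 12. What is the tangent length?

tangent = √(d² - r²) = √(12² - 7²) = √(144 - 49) = √95 = sqrt(95)

sqrt(95)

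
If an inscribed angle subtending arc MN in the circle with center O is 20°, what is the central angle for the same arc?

Central angle = 2 × 20° = 40° (inscribed angle theorem).

40°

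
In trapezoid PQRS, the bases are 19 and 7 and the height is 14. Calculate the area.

A trapezoid's area equals the midsegment times the height.
The midsegment is (19 + 7) / 2 = 13.
Area = 13 * 14 = 182.

182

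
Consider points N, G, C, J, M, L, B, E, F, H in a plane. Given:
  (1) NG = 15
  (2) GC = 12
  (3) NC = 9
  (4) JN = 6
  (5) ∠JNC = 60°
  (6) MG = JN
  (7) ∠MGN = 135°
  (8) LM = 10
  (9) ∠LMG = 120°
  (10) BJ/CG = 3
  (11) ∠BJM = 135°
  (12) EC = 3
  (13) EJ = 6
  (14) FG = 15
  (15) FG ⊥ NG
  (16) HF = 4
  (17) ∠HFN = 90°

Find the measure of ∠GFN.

Step 1: By the law of cosines on triangle FGN: FN² = 15² + 15² − 2·15·15·cos(90°) = 450, so FN = 15·√2.
Step 2: By the inverse law of cosines on triangle GFN: cos(∠GFN) = (15² + (15·√2)² − 15²) / (2·15·15·√2) = 450/636.4 = 0.7071, so ∠GFN = 45°.

Therefore, the measure of angle ∠GFN = 45°.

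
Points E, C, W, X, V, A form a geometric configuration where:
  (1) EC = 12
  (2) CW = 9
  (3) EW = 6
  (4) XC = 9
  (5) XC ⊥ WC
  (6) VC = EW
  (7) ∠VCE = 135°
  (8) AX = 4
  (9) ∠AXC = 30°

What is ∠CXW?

Step 1: By the law of cosines on triangle XCW: XW² = 9² + 9² − 2·9·9·cos(90°) = 162, so XW = 9·√2.
Step 2: By the inverse law of cosines on triangle CXW: cos(∠CXW) = (9² + (9·√2)² − 9²) / (2·9·9·√2) = 162/229.1 = 0.7071, so ∠CXW = 45°.

Therefore, the measure of angle ∠CXW = 45°.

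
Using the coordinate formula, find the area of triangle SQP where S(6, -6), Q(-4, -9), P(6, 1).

Shoelace: Area = (1/2)|6(-9-1) + -4(1--6) + 6(-6--9)| = (1/2)(70) = 35

35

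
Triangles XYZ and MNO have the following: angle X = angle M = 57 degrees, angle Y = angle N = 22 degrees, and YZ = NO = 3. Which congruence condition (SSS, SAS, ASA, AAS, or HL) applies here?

Consider the given information: angle X = angle M = 57 degrees, angle Y = angle N = 22 degrees, and YZ = NO = 3
This is not SSS or HL: SSS requires all three pairs of sides, but we don't have that. HL only applies to right triangles with matching hypotenuse and leg.
The correct criterion is AAS. Two pairs of corresponding angles and a non-included side are equal (Angle-Angle-Side).

AAS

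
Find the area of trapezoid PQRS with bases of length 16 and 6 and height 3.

Area = (16 + 6) * 3 / 2 = 66 / 2 = 33

33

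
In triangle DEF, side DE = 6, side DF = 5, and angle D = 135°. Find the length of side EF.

When two sides and the included angle are known, the law of cosines gives the third side.
c^2 = a^2 + b^2 - 2ab cos(C) generalizes the Pythagorean theorem to non-right triangles.
Here: EF^2 = 36 + 25 - 60*(-sqrt(2)/2) = 30*sqrt(2) + 61
EF = sqrt(30*sqrt(2) + 61)

sqrt(30*sqrt(2) + 61)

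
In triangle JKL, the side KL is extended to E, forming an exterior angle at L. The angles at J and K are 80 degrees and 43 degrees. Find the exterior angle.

By the exterior angle theorem, an exterior angle of a triangle equals the sum of the two remote interior angles.
Exterior angle = angle J + angle K
Exterior angle = 80 + 43 = 123 degrees

123 degrees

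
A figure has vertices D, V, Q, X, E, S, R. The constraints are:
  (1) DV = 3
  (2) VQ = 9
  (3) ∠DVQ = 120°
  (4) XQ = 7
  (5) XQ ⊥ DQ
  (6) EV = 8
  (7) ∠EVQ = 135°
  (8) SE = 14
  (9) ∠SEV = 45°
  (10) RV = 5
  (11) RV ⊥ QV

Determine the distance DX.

Step 1: By the law of cosines on triangle DVQ: DQ² = 3² + 9² − 2·3·9·cos(120°) = 117, so DQ = 3·√13.
Step 2: By the law of cosines on triangle DQX: DX² = (3·√13)² + 7² − 2·3·√13·7·cos(90°) = 166, so DX = √166.

Therefore, the length of DX = √166.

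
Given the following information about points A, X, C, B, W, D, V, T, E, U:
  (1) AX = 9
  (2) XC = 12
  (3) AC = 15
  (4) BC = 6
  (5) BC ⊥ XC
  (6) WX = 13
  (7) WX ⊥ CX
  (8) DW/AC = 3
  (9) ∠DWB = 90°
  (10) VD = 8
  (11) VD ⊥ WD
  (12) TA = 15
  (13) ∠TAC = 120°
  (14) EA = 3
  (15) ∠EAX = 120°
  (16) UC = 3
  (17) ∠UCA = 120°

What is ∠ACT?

Step 1: By the law of cosines on triangle CAT: CT² = 15² + 15² − 2·15·15·cos(120°) = 675, so CT = 15·√3.
Step 2: By the inverse law of cosines on triangle ACT: cos(∠ACT) = (15² + (15·√3)² − 15²) / (2·15·15·√3) = 675/779.42 = 0.866, so ∠ACT = 30°.

Therefore, the measure of angle ∠ACT = 30°.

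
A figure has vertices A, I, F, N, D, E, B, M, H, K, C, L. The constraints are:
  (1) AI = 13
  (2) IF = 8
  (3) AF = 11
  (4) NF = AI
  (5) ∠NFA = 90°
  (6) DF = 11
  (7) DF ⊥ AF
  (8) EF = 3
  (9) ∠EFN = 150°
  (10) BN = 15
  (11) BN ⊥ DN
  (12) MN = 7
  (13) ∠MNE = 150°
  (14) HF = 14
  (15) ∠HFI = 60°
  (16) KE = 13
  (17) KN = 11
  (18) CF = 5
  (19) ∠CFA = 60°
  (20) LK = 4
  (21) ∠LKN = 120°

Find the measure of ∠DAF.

Step 1: By the law of cosines on triangle AFD: AD² = 11² + 11² − 2·11·11·cos(90°) = 242, so AD = 11·√2.
Step 2: By the inverse law of cosines on triangle DAF: cos(∠DAF) = ((11·√2)² + 11² − 11²) / (2·11·√2·11) = 242/342.24 = 0.7071, so ∠DAF = 45°.

Therefore, the measure of angle ∠DAF = 45°.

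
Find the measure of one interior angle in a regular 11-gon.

Each interior angle of a regular n-gon is (n - 2) * 180 / n.
For n = 11: (11 - 2) * 180 / 11 = 1620/11 = 1620/11 degrees.

1620/11 degrees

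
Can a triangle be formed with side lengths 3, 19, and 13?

Check the triangle inequality: 3 + 13 = 16 ≤ 19.
Since the sum of two sides does not exceed the third, no triangle can be formed.

No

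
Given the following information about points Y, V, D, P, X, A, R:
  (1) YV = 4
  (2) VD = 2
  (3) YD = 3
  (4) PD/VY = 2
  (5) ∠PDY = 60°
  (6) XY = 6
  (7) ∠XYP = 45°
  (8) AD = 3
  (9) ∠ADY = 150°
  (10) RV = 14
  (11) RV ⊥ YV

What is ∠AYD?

Step 1: By the law of cosines on triangle YDA: YA² = 3² + 3² − 2·3·3·cos(150°) = 33.59, so YA ≈ 5.8.
Step 2: By the inverse law of cosines on triangle AYD: cos(∠AYD) = (5.8² + 3² − 3²) / (2·5.8·3) = 33.59/34.77 = 0.9659, so ∠AYD = 15°.

Therefore, the measure of angle ∠AYD = 15°.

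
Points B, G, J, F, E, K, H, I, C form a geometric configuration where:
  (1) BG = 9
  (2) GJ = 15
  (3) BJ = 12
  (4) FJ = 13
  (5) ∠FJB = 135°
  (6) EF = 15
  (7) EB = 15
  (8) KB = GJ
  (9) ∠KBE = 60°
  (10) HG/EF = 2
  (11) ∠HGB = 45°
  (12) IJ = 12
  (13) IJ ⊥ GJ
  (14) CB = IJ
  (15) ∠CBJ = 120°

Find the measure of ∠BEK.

From the given relations: KB = GJ = 15.
Step 1: By the law of cosines on triangle EBK: EK² = 15² + 15² − 2·15·15·cos(60°) = 225, so EK = 15.
Step 2: By the inverse law of cosines on triangle BEK: cos(∠BEK) = (15² + 15² − 15²) / (2·15·15) = 225/450 = 0.5, so ∠BEK = 60°.

Therefore, the measure of angle ∠BEK = 60°.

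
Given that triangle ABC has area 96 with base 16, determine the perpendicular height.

Rearranging the area formula Area = (1/2) * base * height:
height = 2 * Area / base = 2 * 96 / 16 = 12.

12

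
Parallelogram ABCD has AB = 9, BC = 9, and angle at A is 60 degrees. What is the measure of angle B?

In a parallelogram, consecutive angles are supplementary (sum to 180°).
angle B = 180 - angle A
angle B = 180 - 60
angle B = 120 degrees

120 degrees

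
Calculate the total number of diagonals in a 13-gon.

The number of diagonals in an n-gon is n(n - 3)/2.
For n = 13: 13(13 - 3)/2 = 13 × 10 / 2 = 65.

65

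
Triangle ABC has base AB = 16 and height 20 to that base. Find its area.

Area = (1/2) * base * height
Area = (1/2) * 16 * 20
Area = 160

160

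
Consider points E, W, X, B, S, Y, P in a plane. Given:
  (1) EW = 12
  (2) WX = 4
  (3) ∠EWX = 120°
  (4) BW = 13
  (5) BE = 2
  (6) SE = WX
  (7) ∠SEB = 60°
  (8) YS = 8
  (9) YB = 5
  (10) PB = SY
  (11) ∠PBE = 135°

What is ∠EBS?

From the given relations: SE = WX = 4.
Step 1: By the law of cosines on triangle BES: BS² = 2² + 4² − 2·2·4·cos(60°) = 12, so BS = 2·√3.
Step 2: By the inverse law of cosines on triangle EBS: cos(∠EBS) = (2² + (2·√3)² − 4²) / (2·2·2·√3) = 0/13.86 = 0, so ∠EBS = 90°.

Therefore, the measure of angle ∠EBS = 90°.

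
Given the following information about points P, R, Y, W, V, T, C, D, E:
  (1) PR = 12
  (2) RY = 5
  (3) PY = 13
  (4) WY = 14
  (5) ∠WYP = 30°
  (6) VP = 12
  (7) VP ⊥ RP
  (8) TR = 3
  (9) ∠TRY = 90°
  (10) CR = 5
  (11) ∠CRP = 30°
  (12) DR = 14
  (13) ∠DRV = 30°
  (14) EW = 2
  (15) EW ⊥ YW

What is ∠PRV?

Step 1: By the law of cosines on triangle RPV: RV² = 12² + 12² − 2·12·12·cos(90°) = 288, so RV = 12·√2.
Step 2: By the inverse law of cosines on triangle PRV: cos(∠PRV) = (12² + (12·√2)² − 12²) / (2·12·12·√2) = 288/407.29 = 0.7071, so ∠PRV = 45°.

Therefore, the measure of angle ∠PRV = 45°.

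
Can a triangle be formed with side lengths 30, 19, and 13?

For three segments to close into a triangle, no single side can be as long as the other two combined.
The longest side is 30, and 13 + 19 = 32 > 30.
A triangle can be formed.

Yes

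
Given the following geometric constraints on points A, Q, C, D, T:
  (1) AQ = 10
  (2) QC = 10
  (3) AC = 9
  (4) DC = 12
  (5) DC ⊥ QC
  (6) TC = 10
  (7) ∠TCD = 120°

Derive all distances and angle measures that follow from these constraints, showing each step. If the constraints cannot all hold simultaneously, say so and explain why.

The constraints are consistent.

Step 1: From QC = 10, CD = 12, and ∠QCD = 90°, by the law of cosines:
  QD² = QC² + CD² - 2·QC·CD·cos(90°) = 100 + 144 - 0 = 244
  QD = 2·√61

Step 2: From DC = 12, CT = 10, and ∠DCT = 120°, by the law of cosines:
  DT² = DC² + CT² - 2·DC·CT·cos(120°) = 144 + 100 + 120 = 364
  DT = 2·√91

Step 3: From AC = 9, AQ = 10, CQ = 10, by the inverse law of cosines:
  cos(∠CAQ) = (AC² + AQ² - CQ²) / (2·AC·AQ)
  ∠CAQ = 63.26°

Step 4: From QA = 10, QC = 10, AC = 9, by the inverse law of cosines:
  cos(∠AQC) = (QA² + QC² - AC²) / (2·QA·QC)
  ∠AQC = 53.49°

Step 5: From CA = 9, CQ = 10, AQ = 10, by the inverse law of cosines:
  cos(∠ACQ) = (CA² + CQ² - AQ²) / (2·CA·CQ)
  ∠ACQ = 63.26°

Step 6: From QC = 10, QD = 2·√61, CD = 12, by the inverse law of cosines:
  cos(∠CQD) = (QC² + QD² - CD²) / (2·QC·QD)
  ∠CQD = 50.19°

Step 7: From DC = 12, DQ = 2·√61, CQ = 10, by the inverse law of cosines:
  cos(∠CDQ) = (DC² + DQ² - CQ²) / (2·DC·DQ)
  ∠CDQ = 39.81°

Step 8: From DC = 12, DT = 2·√91, CT = 10, by the inverse law of cosines:
  cos(∠CDT) = (DC² + DT² - CT²) / (2·DC·DT)
  ∠CDT = 27°

Step 9: From TC = 10, TD = 2·√91, CD = 12, by the inverse law of cosines:
  cos(∠CTD) = (TC² + TD² - CD²) / (2·TC·TD)
  ∠CTD = 33°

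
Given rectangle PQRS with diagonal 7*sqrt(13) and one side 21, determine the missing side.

b = sqrt(d^2 - a^2) = sqrt(637 - 441) = sqrt(196) = 14

14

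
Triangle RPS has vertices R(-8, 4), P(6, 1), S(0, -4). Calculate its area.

Shoelace: Area = (1/2)|-8(1--4) + 6(-4-4) + 0(4-1)| = (1/2)(88) = 44

44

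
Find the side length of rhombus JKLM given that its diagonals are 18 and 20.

In a rhombus, the diagonals bisect each other perpendicularly, creating four congruent right triangles.
Each triangle has legs 9 (half of 18) and 10 (half of 20).
The hypotenuse of each right triangle is a side of the rhombus:
side = sqrt(9^2 + 10^2) = sqrt(181)

sqrt(181)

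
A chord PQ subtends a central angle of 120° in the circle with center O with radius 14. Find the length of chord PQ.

Drop a perpendicular from the center to the chord, bisecting both the chord and the central angle.
Each half-chord = r sin(θ/2) = 14 sin(60°).
The full chord = 2 × 14 × sin(60°) = 14*sqrt(3).

14*sqrt(3)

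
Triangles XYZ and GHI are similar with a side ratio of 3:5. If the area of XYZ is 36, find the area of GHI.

Area ratio = (3/5)^2 = 9/25. Area of GHI = 36 * 25/9 = 100.

100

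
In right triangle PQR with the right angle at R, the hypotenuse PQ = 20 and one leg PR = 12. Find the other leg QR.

Rearranging the Pythagorean theorem to solve for the unknown leg:
leg^2 = hypotenuse^2 - known_leg^2 = 400 - 144 = 256
leg = sqrt(256) = 16.

16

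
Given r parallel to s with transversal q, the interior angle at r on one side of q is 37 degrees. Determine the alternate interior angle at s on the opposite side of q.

Alternate interior angles are equal: 37 degrees.

37 degrees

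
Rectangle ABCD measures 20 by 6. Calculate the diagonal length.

Using the Pythagorean theorem:
d² = 20² + 6² = 400 + 36 = 436
d = sqrt(436) = 2*sqrt(109)

2*sqrt(109)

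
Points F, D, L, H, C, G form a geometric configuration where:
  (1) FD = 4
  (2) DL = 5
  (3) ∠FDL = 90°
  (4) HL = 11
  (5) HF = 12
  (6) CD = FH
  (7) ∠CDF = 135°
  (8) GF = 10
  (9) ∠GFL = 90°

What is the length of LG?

Step 1: By the law of cosines on triangle LDF: LF² = 5² + 4² − 2·5·4·cos(90°) = 41, so LF = √41.
Step 2: By the law of cosines on triangle LFG: LG² = √41² + 10² − 2·√41·10·cos(90°) = 141, so LG = √141.

Therefore, the length of LG = √141.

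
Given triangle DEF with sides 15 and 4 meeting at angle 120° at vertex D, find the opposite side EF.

When two sides and the included angle are known, the law of cosines gives the third side.
c^2 = a^2 + b^2 - 2ab cos(C) generalizes the Pythagorean theorem to non-right triangles.
Here: EF^2 = 225 + 16 - 120*(-1/2) = 301
EF = sqrt(301)

sqrt(301)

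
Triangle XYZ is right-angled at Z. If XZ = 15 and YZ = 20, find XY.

In a right triangle, the square of the hypotenuse equals the sum of the squares of the two legs.
The legs are 15 and 20, so the hypotenuse = sqrt(225 + 400) = sqrt(625) = 25.

25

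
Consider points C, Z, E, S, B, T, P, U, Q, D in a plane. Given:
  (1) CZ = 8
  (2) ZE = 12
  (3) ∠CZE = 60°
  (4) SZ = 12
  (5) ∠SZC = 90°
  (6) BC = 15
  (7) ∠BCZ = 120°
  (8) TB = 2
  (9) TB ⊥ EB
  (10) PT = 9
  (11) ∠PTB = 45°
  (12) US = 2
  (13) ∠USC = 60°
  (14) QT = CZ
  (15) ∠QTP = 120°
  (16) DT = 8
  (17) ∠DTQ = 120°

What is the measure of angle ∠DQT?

From the given relations: QT = CZ = 8.
Step 1: By the law of cosines on triangle QTD: QD² = 8² + 8² − 2·8·8·cos(120°) = 192, so QD = 8·√3.
Step 2: By the inverse law of cosines on triangle DQT: cos(∠DQT) = ((8·√3)² + 8² − 8²) / (2·8·√3·8) = 192/221.7 = 0.866, so ∠DQT = 30°.

Therefore, the measure of angle ∠DQT = 30°.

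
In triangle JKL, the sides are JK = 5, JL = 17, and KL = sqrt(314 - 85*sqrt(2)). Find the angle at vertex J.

When all three sides of a triangle are known, the law of cosines can be rearranged to find any angle.
cos(C) = (a² + b² - c²) / (2ab) gives cos(J) = sqrt(2)/2.
Taking the inverse cosine: J = 45°.

45°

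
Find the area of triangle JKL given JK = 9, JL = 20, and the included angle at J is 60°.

When two sides and the included angle are known, the area formula is (1/2)ab sin(C).
The height from one side to the opposite vertex is 20 sin(60°) = 10*sqrt(3).
Area = (1/2) * 9 * 10*sqrt(3) = 45*sqrt(3).

45*sqrt(3)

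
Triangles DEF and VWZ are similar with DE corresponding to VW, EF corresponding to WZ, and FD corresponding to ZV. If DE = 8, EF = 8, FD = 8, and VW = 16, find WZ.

k = 16/8 = 2. WZ = 2 * 8 = 16.

16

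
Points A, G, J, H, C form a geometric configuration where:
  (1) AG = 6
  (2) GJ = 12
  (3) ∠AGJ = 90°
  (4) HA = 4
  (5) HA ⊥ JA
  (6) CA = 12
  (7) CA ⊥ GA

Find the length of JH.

Step 1: By the law of cosines on triangle JGA: JA² = 12² + 6² − 2·12·6·cos(90°) = 180, so JA = 6·√5.
Step 2: By the law of cosines on triangle JAH: JH² = (6·√5)² + 4² − 2·6·√5·4·cos(90°) = 196, so JH = 14.

Therefore, the length of JH = 14.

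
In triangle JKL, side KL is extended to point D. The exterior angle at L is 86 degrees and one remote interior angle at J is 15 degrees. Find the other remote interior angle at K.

angle K = 86 - 15 = 71 degrees (exterior angle theorem).

71 degrees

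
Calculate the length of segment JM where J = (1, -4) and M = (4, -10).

d = sqrt((4 - 1)^2 + (-10 - -4)^2)
d = sqrt(3^2 + -6^2)
d = sqrt(9 + 36)
d = sqrt(45) = 3*sqrt(5)

3*sqrt(5)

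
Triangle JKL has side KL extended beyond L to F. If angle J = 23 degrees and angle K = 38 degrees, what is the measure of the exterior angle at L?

By the exterior angle theorem, an exterior angle of a triangle equals the sum of the two remote interior angles.
Exterior angle = angle J + angle K
Exterior angle = 23 + 38 = 61 degrees

61 degrees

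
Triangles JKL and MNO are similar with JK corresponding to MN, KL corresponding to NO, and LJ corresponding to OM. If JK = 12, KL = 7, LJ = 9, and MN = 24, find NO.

k = 24/12 = 2. NO = 2 * 7 = 14.

14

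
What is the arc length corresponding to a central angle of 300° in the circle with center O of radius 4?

Arc length = 2πr × θ/360
= 2π × 4 × 5/6
= 20*pi/3

20*pi/3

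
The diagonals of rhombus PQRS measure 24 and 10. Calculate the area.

Area of a rhombus = (d1 * d2) / 2
Area = (24 * 10) / 2
Area = 240 / 2
Area = 120

120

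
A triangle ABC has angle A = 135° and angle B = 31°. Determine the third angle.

The interior angles sum to 180°: angle C = 180 - 135 - 31 = 14°.
The triangle is obtuse (angles 135°, 31°, 14°).

14 degrees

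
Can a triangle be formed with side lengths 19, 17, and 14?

Check all three triangle inequalities:
19 + 17 = 36 > 14 ✓
19 + 14 = 33 > 17 ✓
17 + 14 = 31 > 19 ✓
All conditions hold, so these sides form a valid triangle.

Yes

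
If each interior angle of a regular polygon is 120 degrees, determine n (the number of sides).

Each interior angle of a regular n-gon is (n - 2) * 180 / n.
Setting this equal to 120:
(n - 2) * 180 / n = 120
Each exterior angle = 180 - 120 = 60 degrees.
Since exterior angles sum to 360: n = 360 / 60 = 6.

6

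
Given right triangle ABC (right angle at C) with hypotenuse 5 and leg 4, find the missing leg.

Rearranging the Pythagorean theorem to solve for the unknown leg:
leg^2 = hypotenuse^2 - known_leg^2 = 25 - 16 = 9
leg = sqrt(9) = 3.

3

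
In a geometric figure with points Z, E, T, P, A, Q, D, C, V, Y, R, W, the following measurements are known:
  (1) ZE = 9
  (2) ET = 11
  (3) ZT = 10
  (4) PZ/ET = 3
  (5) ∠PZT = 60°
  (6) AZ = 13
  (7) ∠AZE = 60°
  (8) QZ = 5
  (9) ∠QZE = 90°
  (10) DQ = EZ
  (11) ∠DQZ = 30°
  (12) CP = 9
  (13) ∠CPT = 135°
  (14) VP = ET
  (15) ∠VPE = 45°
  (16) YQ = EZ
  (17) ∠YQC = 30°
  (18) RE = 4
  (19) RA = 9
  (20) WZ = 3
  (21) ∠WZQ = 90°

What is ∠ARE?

Step 1: By the law of cosines on triangle AZE: AE² = 13² + 9² − 2·13·9·cos(60°) = 133, so AE = √133.
Step 2: By the inverse law of cosines on triangle ARE: cos(∠ARE) = (9² + 4² − √133²) / (2·9·4) = -36/72 = -0.5, so ∠ARE = 120°.

Therefore, the measure of angle ∠ARE = 120°.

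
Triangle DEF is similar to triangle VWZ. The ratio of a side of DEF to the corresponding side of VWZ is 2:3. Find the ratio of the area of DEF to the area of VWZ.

The ratio of areas of similar triangles equals the square of the side ratio.
Side ratio = 2:3
Area ratio = (2/3)^2 = 4/9 = 4:9

4:9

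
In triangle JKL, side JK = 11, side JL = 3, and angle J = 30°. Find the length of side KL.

When two sides and the included angle are known, the law of cosines gives the third side.
c^2 = a^2 + b^2 - 2ab cos(C) generalizes the Pythagorean theorem to non-right triangles.
Here: KL^2 = 121 + 9 - 66*(sqrt(3)/2) = 130 - 33*sqrt(3)
KL = sqrt(130 - 33*sqrt(3))

sqrt(130 - 33*sqrt(3))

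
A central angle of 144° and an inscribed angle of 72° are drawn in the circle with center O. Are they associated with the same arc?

By the inscribed angle theorem, if both angles subtend the same arc, the inscribed angle must be half the central angle.
Half of 144° = 72°, which equals the given inscribed angle of 72°.
Therefore, yes, they correspond to the same arc.

Yes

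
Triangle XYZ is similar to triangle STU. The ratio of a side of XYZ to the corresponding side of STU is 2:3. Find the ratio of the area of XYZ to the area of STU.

Area scales with the square of linear dimensions. If every length is multiplied by 2/3, then the area is multiplied by (2/3)^2 = 4/9.
The area ratio is 4:9.

4:9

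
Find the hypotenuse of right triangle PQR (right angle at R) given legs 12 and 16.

PQ = sqrt(12^2 + 16^2) = sqrt(400) = 20

20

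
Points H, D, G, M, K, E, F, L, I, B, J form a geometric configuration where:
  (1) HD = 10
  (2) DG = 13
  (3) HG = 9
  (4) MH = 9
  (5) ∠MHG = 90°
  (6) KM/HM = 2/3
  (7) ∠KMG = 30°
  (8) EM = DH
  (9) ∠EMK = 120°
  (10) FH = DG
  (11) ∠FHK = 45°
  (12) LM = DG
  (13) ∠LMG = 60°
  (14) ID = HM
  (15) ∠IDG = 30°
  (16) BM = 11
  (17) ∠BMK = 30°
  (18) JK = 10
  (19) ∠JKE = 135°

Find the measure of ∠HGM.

Step 1: By the law of cosines on triangle GHM: GM² = 9² + 9² − 2·9·9·cos(90°) = 162, so GM = 9·√2.
Step 2: By the inverse law of cosines on triangle HGM: cos(∠HGM) = (9² + (9·√2)² − 9²) / (2·9·9·√2) = 162/229.1 = 0.7071, so ∠HGM = 45°.

Therefore, the measure of angle ∠HGM = 45°.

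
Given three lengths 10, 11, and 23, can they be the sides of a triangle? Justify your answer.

The longest side is 23. The other two sides sum to 10 + 11 = 21.
Since 21 ≤ 23, the two shorter sides cannot reach around to close the triangle.

No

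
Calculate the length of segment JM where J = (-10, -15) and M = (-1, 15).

d = sqrt((9)^2 + (30)^2) = sqrt(981) = 3*sqrt(109)

3*sqrt(109)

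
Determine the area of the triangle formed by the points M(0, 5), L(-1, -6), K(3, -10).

Using the Shoelace formula for a triangle:
Area = (1/2)|x0(y1 - y2) + x1(y2 - y0) + x2(y0 - y1)|
Area = (1/2)|0(-6 - -10) + -1(-10 - 5) + 3(5 - -6)|
Area = (1/2)|0 + 15 + 33|
Area = (1/2)|48|
Area = (1/2)(48)
Area = 24

24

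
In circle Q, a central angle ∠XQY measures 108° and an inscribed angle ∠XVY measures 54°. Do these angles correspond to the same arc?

By the inscribed angle theorem, if both angles subtend the same arc, the inscribed angle must be half the central angle.
Half of 108° = 54°, which equals the given inscribed angle of 54°.
Therefore, yes, they correspond to the same arc.

Yes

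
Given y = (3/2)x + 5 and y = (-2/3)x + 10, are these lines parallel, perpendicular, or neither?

Slope of line 1: m1 = 3/2
Slope of line 2: m2 = -2/3
Two lines are perpendicular when the product of their slopes is -1 (negative reciprocals).
m1 * m2 = (3/2) * (-2/3) = -1, confirming perpendicularity.

Perpendicular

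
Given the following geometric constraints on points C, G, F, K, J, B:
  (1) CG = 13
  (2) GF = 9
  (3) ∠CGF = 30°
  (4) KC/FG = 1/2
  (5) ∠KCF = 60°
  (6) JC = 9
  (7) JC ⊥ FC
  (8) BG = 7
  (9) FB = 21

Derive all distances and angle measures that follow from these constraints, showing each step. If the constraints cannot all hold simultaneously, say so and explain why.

These constraints are not satisfiable: by the triangle inequality in triangle GFB, (2) GF = 9 and (8) BG = 7 force FB ≤ 9 + 7 = 16, but (9) says FB = 21. No planar figure meets all of them, so nothing further can be derived.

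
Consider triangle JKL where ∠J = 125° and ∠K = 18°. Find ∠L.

The interior angles sum to 180°: angle L = 180 - 125 - 18 = 37°.
The triangle is obtuse (angles 125°, 18°, 37°).

37 degrees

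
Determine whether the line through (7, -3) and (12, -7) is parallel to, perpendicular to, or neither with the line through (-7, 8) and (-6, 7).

Slope of line 1: m1 = (-7 - -3)/(12 - 7) = -4/5 = -4/5
Slope of line 2: m2 = (7 - 8)/(-6 - -7) = -1/1 = -1
For parallel lines we need equal slopes: -4/5 != -1.
For perpendicular lines we need m1*m2 = -1: (-4/5)(-1) = 4/5 != -1.
Since neither condition holds, the lines are neither parallel nor perpendicular.

Neither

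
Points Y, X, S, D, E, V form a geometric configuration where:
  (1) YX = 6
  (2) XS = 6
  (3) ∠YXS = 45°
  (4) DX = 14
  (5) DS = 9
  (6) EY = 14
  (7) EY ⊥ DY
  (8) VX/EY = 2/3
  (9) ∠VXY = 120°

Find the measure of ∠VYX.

From the given relations: VX = 2/3·EY = 2/3·14 ≈ 9.33.
Step 1: By the law of cosines on triangle YXV: YV² = 6² + 9.33² − 2·6·9.33·cos(120°) = 179.11, so YV ≈ 13.38.
Step 2: By the inverse law of cosines on triangle VYX: cos(∠VYX) = (13.38² + 6² − 9.33²) / (2·13.38·6) = 128/160.6 = 0.797, so ∠VYX = 37.15°.

Therefore, the measure of angle ∠VYX = 37.15°.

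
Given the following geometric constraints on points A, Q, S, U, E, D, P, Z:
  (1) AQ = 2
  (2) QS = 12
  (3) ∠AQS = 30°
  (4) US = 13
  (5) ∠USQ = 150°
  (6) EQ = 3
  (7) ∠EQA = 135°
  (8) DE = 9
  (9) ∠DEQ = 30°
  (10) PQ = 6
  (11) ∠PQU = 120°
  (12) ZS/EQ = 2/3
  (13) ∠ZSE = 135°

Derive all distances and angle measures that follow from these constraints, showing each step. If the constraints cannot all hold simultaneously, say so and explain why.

The constraints are consistent.

From the given relations:
  ZS = 2/3·EQ = 2/3·3 = 2

Step 1: From AQ = 2, QS = 12, and ∠AQS = 30°, by the law of cosines:
  AS² = AQ² + QS² - 2·AQ·QS·cos(30°) = 4 + 144 - 41.57 = 106.4
  AS ≈ 10.32

Step 2: From AQ = 2, QE = 3, and ∠AQE = 135°, by the law of cosines:
  AE² = AQ² + QE² - 2·AQ·QE·cos(135°) = 4 + 9 + 8.485 = 21.49
  AE ≈ 4.64

Step 3: From QS = 12, SU = 13, and ∠QSU = 150°, by the law of cosines:
  QU² = QS² + SU² - 2·QS·SU·cos(150°) = 144 + 169 + 270.2 = 583.2
  QU ≈ 24.15

Step 4: From QE = 3, ED = 9, and ∠QED = 30°, by the law of cosines:
  QD² = QE² + ED² - 2·QE·ED·cos(30°) = 9 + 81 - 46.77 = 43.23
  QD ≈ 6.58

Step 5: From UQ = 24.15, QP = 6, and ∠UQP = 120°, by the law of cosines:
  UP² = UQ² + QP² - 2·UQ·QP·cos(120°) = 583.2 + 36 + 144.9 = 764.1
  UP ≈ 27.64

Step 6: From AE = 4.64, AQ = 2, EQ = 3, by the inverse law of cosines:
  cos(∠EAQ) = (AE² + AQ² - EQ²) / (2·AE·AQ)
  ∠EAQ = 27.24°

Step 7: From AQ = 2, AS = 10.32, QS = 12, by the inverse law of cosines:
  cos(∠QAS) = (AQ² + AS² - QS²) / (2·AQ·AS)
  ∠QAS = 144.44°

Step 8: From QD = 6.58, QE = 3, DE = 9, by the inverse law of cosines:
  cos(∠DQE) = (QD² + QE² - DE²) / (2·QD·QE)
  ∠DQE = 136.81°

Step 9: From QS = 12, QU = 24.15, SU = 13, by the inverse law of cosines:
  cos(∠SQU) = (QS² + QU² - SU²) / (2·QS·QU)
  ∠SQU = 15.61°

Step 10: From SA = 10.32, SQ = 12, AQ = 2, by the inverse law of cosines:
  cos(∠ASQ) = (SA² + SQ² - AQ²) / (2·SA·SQ)
  ∠ASQ = 5.56°

Step 11: From UQ = 24.15, US = 13, QS = 12, by the inverse law of cosines:
  cos(∠QUS) = (UQ² + US² - QS²) / (2·UQ·US)
  ∠QUS = 14.39°

Step 12: From EA = 4.64, EQ = 3, AQ = 2, by the inverse law of cosines:
  cos(∠AEQ) = (EA² + EQ² - AQ²) / (2·EA·EQ)
  ∠AEQ = 17.76°

Step 13: From DE = 9, DQ = 6.58, EQ = 3, by the inverse law of cosines:
  cos(∠EDQ) = (DE² + DQ² - EQ²) / (2·DE·DQ)
  ∠EDQ = 13.19°

Step 14: From UP = 27.64, UQ = 24.15, PQ = 6, by the inverse law of cosines:
  cos(∠PUQ) = (UP² + UQ² - PQ²) / (2·UP·UQ)
  ∠PUQ = 10.83°

Step 15: From PQ = 6, PU = 27.64, QU = 24.15, by the inverse law of cosines:
  cos(∠QPU) = (PQ² + PU² - QU²) / (2·PQ·PU)
  ∠QPU = 49.17°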